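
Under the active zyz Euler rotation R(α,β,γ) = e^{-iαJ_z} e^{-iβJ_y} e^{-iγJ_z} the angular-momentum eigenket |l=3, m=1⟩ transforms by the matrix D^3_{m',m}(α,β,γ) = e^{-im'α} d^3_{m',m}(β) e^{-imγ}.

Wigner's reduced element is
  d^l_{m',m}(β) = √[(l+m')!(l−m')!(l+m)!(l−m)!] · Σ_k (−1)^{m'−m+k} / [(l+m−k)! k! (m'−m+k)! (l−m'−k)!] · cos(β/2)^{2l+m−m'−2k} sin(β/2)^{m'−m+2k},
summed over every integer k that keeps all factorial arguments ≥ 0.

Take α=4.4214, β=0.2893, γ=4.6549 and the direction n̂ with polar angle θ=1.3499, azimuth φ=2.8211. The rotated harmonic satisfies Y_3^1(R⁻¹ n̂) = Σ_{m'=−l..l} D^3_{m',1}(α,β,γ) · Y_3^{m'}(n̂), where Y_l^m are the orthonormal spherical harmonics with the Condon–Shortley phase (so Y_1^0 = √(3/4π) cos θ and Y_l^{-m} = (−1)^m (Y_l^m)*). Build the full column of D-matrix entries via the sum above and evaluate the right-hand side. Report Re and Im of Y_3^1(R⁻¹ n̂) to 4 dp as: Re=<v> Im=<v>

Re=0.2519 Im=-0.0087

Need the full column D^3_{m',1} for m'=−3..3 at α=4.4214, β=0.2893, γ=4.6549.
cos(β/2)=0.989556, sin(β/2)=0.144146
d^3_{-3,1}: single k=4 term ⇒ +0.001637;  D = -0.001122+0.001192i
d^3_{-2,1}: k∈[3..4] ⇒ +0.018355 -0.000195 = +0.018161;  D = -0.009094-0.015719i
d^3_{-1,1}: k∈[2..4] ⇒ +0.119542 -0.003382 +0.000009 = +0.116169;  D = +0.113016-0.026880i
d^3_{0,1}: k∈[1..3] ⇒ +0.473801 -0.030161 +0.000213 = +0.443854;  D = -0.025503+0.443121i
d^3_{1,1}: k∈[0..2] ⇒ +0.938952 -0.159389 +0.002537 = +0.782100;  D = -0.735090-0.267062i
d^3_{2,1}: k∈[0..1] ⇒ -0.432519 +0.018355 = -0.414164;  D = -0.247160+0.332331i
d^3_{3,1}: single k=0 term ⇒ +0.077164;  D = +0.046103+0.061877i
Y_3^{m'}(θ=1.3499,φ=2.8211) and Σ D·Y over m':
  (-0.0011+0.0012i)·(-0.2218-0.3178i)  (-0.0091-0.0157i)·(+0.1709+0.1275i)  (+0.1130-0.0269i)·(+0.2274+0.0755i)  (-0.0255+0.4431i)·(-0.2257+0.0000i)  (-0.7351-0.2671i)·(-0.2274+0.0755i)  (-0.2472+0.3323i)·(+0.1709-0.1275i)  (+0.0461+0.0619i)·(+0.2218-0.3178i)
Y_3^1(R⁻¹ n̂) = +0.251938-0.008727i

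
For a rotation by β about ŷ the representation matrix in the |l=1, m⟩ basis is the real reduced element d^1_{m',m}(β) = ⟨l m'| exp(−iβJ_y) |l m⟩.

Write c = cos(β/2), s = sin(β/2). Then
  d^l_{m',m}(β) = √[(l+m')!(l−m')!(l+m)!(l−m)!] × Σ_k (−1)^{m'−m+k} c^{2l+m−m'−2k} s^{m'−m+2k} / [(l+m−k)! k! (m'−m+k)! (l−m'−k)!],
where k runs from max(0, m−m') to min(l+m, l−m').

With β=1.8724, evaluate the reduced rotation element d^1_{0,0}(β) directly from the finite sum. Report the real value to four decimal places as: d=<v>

d=-0.2971

d^1_{0,0}(β=1.8724) via Wigner's sum:
Half-angle: c=0.592852, s=0.805311. N=√(1·1·1·1)=1.000000
k: max(0,(0)−(0))=0 … min(1+(0),1−(0))=1
  k=0: (−1)^0·1.0000/(1)·0.5929^2·0.8053^0 = +0.351474
  k=1: (−1)^1·1.0000/(1)·0.5929^0·0.8053^2 = -0.648526
d^1_{0,0}(1.8724) = +0.351474 -0.648526 = -0.297052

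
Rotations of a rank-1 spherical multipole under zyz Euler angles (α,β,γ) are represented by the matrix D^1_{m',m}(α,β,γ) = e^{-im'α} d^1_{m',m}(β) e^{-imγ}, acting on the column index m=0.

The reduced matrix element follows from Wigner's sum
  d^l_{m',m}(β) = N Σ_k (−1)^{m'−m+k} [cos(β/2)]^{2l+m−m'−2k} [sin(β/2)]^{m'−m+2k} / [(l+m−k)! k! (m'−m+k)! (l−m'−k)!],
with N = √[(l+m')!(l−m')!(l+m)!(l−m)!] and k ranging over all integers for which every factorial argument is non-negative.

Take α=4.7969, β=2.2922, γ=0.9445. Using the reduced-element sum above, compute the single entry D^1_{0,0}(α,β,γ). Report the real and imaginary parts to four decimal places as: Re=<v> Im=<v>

Split into d^1_{0,0}(β=2.2922) × two z-phases.
With c≡cos(β/2)=0.412044 and s≡sin(β/2)=0.911164, N=[1·1·1·1]^{1/2}=1.000000
k: max(0,(0)−(0))=0 … min(1+(0),1−(0))=1
  k=0: (−1)^0·1.0000/(1)·0.4120^2·0.9112^0 = +0.169780
  k=1: (−1)^1·1.0000/(1)·0.4120^0·0.9112^2 = -0.830220
d^1_{0,0}(2.2922) = +0.169780 -0.830220 = -0.660439
Phases: e^{-i·(0)·4.7969}=+1.000000+0.000000i, e^{-i·(0)·0.9445}=+1.000000+0.000000i ⇒ D=-0.660439+0.000000i

Re=-0.6604 Im=0.0000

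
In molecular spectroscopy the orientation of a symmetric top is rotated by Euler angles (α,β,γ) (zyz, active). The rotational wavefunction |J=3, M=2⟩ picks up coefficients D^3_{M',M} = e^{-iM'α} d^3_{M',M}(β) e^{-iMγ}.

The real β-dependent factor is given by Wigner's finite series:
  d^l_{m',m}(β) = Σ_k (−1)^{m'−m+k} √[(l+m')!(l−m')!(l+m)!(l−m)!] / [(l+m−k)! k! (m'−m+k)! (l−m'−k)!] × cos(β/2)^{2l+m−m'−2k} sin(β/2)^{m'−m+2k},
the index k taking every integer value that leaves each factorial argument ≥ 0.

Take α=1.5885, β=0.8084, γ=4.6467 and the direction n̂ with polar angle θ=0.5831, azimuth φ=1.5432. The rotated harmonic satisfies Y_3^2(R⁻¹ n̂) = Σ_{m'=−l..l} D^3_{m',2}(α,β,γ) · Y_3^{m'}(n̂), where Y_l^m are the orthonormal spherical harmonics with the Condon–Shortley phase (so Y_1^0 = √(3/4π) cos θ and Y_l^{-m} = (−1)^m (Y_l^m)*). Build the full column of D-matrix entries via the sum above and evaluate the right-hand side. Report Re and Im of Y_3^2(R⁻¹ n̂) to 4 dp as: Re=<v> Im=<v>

Need the full column D^3_{m',2} for m'=−3..3 at α=1.5885, β=0.8084, γ=4.6467.
cos(β/2)=0.919417, sin(β/2)=0.393283
d^3_{-3,2}: single k=5 term ⇒ +0.021189;  D = -0.003887+0.020830i
d^3_{-2,2}: k∈[4..5] ⇒ +0.101115 -0.003700 = +0.097415;  D = +0.096063+0.016172i
d^3_{-1,2}: k∈[3..4] ⇒ +0.299009 -0.027355 = +0.271654;  D = +0.040349-0.268641i
d^3_{0,2}: k∈[2..3] ⇒ +0.605372 -0.110766 = +0.494606;  D = -0.490343-0.064794i
d^3_{1,2}: k∈[1..2] ⇒ +0.817088 -0.299009 = +0.518079;  D = -0.058766+0.514735i
d^3_{2,2}: k∈[0..1] ⇒ +0.604054 -0.552627 = +0.051428;  D = +0.051191+0.004928i
d^3_{3,2}: single k=0 term ⇒ -0.632914;  D = -0.049486+0.630976i
Y_3^{m'}(θ=0.5831,φ=1.5432) and Σ D·Y over m':
  (-0.0039+0.0208i)·(-0.0058+0.0694i)  (+0.0961+0.0162i)·(-0.2582-0.0143i)  (+0.0403-0.2686i)·(+0.0122-0.4419i)  (-0.4903-0.0648i)·(+0.1508+0.0000i)  (-0.0588+0.5147i)·(-0.0122-0.4419i)  (+0.0512+0.0049i)·(-0.2582+0.0143i)  (-0.0495+0.6310i)·(+0.0058+0.0694i)
Y_3^2(R⁻¹ n̂) = -0.047369-0.017468i

Re=-0.0474 Im=-0.0175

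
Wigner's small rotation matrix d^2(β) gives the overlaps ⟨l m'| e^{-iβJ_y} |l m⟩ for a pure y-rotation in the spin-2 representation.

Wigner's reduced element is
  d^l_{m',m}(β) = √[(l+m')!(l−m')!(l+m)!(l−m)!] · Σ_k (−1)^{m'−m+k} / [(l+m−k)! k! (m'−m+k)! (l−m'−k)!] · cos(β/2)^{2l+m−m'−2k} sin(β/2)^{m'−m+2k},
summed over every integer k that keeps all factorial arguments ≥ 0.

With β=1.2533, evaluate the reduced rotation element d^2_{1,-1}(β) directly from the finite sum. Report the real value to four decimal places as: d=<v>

d^2_{1,-1}(β=1.2533) via Wigner's sum:
Half-angle: c=0.809997, s=0.586435. N=√(6·1·1·6)=6.000000
Admissible k: 0..1 (factorial args all ≥0)
  k=0: (−1)^2·6.0000/(2)·0.8100^2·0.5864^2 = +0.676904
  k=1: (−1)^3·6.0000/(6)·0.8100^0·0.5864^4 = -0.118271
d^2_{1,-1}(1.2533) = +0.676904 -0.118271 = +0.558633

d=0.5586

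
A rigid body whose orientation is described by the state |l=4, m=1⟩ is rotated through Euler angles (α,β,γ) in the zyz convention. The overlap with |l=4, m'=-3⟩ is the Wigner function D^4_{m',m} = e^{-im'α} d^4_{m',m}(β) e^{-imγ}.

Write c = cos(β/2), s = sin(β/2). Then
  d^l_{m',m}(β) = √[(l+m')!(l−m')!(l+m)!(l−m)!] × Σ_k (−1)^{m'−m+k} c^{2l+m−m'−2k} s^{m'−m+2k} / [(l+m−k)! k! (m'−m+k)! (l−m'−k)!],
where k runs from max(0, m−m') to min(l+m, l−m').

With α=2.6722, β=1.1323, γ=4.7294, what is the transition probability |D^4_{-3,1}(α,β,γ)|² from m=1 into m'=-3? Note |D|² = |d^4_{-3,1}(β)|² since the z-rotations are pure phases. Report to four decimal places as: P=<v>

P=0.1772

Split into d^4_{-3,1}(β=1.1323) × two z-phases.
Half-angle: c=0.843972, s=0.536387. N=√(1·5040·120·6)=1904.940944
k: max(0,(1)−(-3))=4 … min(4+(1),4−(-3))=5
  k=4: (−1)^0·1904.9409/(144)·0.8440^4·0.5364^4 = +0.555577
  k=5: (−1)^1·1904.9409/(240)·0.8440^2·0.5364^6 = -0.134646
d^4_{-3,1}(1.1323) = +0.555577 -0.134646 = +0.420930
|D^4_{-3,1}|² = |d^4_{-3,1}(β)|² = (+0.420930)² = 0.177182 (the z-rotation phases have unit modulus)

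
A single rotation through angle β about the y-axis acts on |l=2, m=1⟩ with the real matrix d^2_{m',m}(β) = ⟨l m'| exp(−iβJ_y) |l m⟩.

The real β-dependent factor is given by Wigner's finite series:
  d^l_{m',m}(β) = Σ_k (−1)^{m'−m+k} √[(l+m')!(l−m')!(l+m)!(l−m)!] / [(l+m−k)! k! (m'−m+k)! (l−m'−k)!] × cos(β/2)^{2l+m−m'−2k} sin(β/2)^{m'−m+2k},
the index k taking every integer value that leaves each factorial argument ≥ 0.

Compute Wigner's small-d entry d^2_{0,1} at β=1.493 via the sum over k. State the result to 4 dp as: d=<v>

d^2_{0,1}(β=1.493) via Wigner's sum:
c=cos(1.493/2)=0.734070, s=sin(1.493/2)=0.679074; N=√[2·2·6·1]=4.898979
k∈{1,2} keeps every argument non-negative
  k=1: (−1)^0·4.8990/(2)·0.7341^3·0.6791^1 = +0.657969
  k=2: (−1)^1·4.8990/(2)·0.7341^1·0.6791^3 = -0.563072
d^2_{0,1}(1.493) = +0.657969 -0.563072 = +0.094897

d=0.0949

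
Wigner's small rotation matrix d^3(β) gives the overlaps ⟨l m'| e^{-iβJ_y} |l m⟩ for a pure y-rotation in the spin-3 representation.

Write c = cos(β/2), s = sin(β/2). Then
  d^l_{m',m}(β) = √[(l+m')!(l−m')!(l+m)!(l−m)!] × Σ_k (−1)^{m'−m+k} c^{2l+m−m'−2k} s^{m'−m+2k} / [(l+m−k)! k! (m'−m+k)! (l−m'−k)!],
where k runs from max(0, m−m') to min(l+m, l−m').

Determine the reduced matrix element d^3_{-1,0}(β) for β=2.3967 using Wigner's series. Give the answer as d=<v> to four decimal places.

d^3_{-1,0}(β=2.3967) via Wigner's sum:
Half-angle: c=0.363895, s=0.931440. N=√(2·24·6·6)=41.569219
k∈{1,2,3} keeps every argument non-negative
  k=1: (−1)^0·41.5692/(12)·0.3639^5·0.9314^1 = +0.020589
  k=2: (−1)^1·41.5692/(4)·0.3639^3·0.9314^3 = -0.404674
  k=3: (−1)^2·41.5692/(12)·0.3639^1·0.9314^5 = +0.883774
d^3_{-1,0}(2.3967) = +0.020589 -0.404674 +0.883774 = +0.499689

d=0.4997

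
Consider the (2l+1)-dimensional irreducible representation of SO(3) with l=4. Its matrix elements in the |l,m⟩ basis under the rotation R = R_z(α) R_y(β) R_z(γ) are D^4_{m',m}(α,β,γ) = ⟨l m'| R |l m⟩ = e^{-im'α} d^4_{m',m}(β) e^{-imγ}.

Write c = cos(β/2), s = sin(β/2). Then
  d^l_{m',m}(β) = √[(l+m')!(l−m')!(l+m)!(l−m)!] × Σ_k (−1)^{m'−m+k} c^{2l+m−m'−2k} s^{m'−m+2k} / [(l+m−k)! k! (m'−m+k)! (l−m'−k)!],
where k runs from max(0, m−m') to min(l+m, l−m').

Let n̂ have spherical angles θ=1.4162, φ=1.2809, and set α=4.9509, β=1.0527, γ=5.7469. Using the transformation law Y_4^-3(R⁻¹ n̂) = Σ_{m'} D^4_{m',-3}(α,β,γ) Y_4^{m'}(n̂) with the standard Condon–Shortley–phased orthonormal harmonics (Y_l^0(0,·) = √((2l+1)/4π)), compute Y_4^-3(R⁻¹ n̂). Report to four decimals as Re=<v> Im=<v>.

Need the full column D^4_{m',-3} for m'=−4..4 at α=4.9509, β=1.0527, γ=5.7469.
cos(β/2)=0.864647, sin(β/2)=0.502381
d^4_{-4,-3}: single k=1 term ⇒ +0.513391;  D = +0.407202-0.312660i
d^4_{-3,-3}: k∈[0..1] ⇒ +0.312398 -0.738237 = -0.425838;  D = -0.331796-0.266927i
d^4_{-2,-3}: k∈[0..1] ⇒ -0.679152 +0.687824 = +0.008671;  D = -0.003685+0.007849i
d^4_{-1,-3}: k∈[0..1] ⇒ +0.837082 -0.470983 = +0.366099;  D = -0.358768-0.072895i
d^4_{0,-3}: k∈[0..1] ⇒ -0.725030 +0.244762 = -0.480268;  D = +0.018274+0.479920i
d^4_{1,-3}: k∈[0..1] ⇒ +0.470983 -0.095399 = +0.375584;  D = +0.361311-0.102556i
d^4_{2,-3}: k∈[0..1] ⇒ -0.232202 +0.026130 = -0.206072;  D = -0.101512-0.179335i
d^4_{3,-3}: k∈[0..1] ⇒ +0.084134 -0.004058 = +0.080077;  D = -0.058395+0.054794i
d^4_{4,-3}: single k=0 term ⇒ -0.019752;  D = +0.016536+0.010803i
Y_4^{m'}(θ=1.4162,φ=1.2809) and Σ D·Y over m':
  (+0.4072-0.3127i)·(+0.1686+0.3866i)  (-0.3318-0.2669i)·(-0.1421+0.1199i)  (-0.0037+0.0078i)·(+0.2279+0.1492i)  (-0.3588-0.0729i)·(-0.0583+0.1955i)  (+0.0183+0.4799i)·(+0.2442+0.0000i)  (+0.3613-0.1026i)·(+0.0583+0.1955i)  (-0.1015-0.1793i)·(+0.2279-0.1492i)  (-0.0584+0.0548i)·(+0.1421+0.1199i)  (+0.0165+0.0108i)·(+0.1686-0.3866i)
Y_4^-3(R⁻¹ n̂) = +0.289629+0.190544i

Re=0.2896 Im=0.1905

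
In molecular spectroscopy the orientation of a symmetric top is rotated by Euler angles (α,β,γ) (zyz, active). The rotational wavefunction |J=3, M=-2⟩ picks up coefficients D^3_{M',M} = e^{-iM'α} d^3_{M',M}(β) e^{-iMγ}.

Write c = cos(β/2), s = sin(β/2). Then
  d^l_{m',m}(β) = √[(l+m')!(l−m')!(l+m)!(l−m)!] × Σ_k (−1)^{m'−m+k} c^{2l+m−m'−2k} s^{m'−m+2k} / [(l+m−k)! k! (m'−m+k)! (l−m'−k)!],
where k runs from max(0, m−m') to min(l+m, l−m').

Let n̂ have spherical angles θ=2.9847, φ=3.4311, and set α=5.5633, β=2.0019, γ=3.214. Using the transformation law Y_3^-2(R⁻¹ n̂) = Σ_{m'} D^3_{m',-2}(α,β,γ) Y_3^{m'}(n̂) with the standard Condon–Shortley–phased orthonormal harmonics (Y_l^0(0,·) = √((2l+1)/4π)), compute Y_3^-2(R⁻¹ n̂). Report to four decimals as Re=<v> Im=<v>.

Need the full column D^3_{m',-2} for m'=−3..3 at α=5.5633, β=2.0019, γ=3.214.
cos(β/2)=0.539503, sin(β/2)=0.841984
d^3_{-3,-2}: single k=1 term ⇒ +0.094264;  D = -0.040496-0.085123i
d^3_{-2,-2}: k∈[0..1] ⇒ +0.024658 -0.300298 = -0.275639;  D = -0.075072+0.265219i
d^3_{-1,-2}: k∈[0..1] ⇒ -0.121695 +0.592819 = +0.471124;  D = +0.395346-0.256242i
d^3_{0,-2}: k∈[0..1] ⇒ +0.328960 -0.801241 = -0.472281;  D = -0.467337-0.068154i
d^3_{1,-2}: k∈[0..1] ⇒ -0.592819 +0.721959 = +0.129140;  D = +0.083795+0.098263i
d^3_{2,-2}: k∈[0..1] ⇒ +0.731429 -0.356306 = +0.375124;  D = -0.005172+0.375088i
d^3_{3,-2}: single k=0 term ⇒ -0.559227;  D = +0.374460-0.415349i
Y_3^{m'}(θ=2.9847,φ=3.4311) and Σ D·Y over m':
  (-0.0405-0.0851i)·(-0.0010+0.0012i)  (-0.0751+0.2652i)·(-0.0206+0.0135i)  (+0.3953-0.2562i)·(-0.1877+0.0559i)  (-0.4673-0.0682i)·(-0.6922+0.0000i)  (+0.0838+0.0983i)·(+0.1877+0.0559i)  (-0.0052+0.3751i)·(-0.0206-0.0135i)  (+0.3745-0.4153i)·(+0.0010+0.0012i)
Y_3^-2(R⁻¹ n̂) = +0.278020+0.126409i

Re=0.2780 Im=0.1264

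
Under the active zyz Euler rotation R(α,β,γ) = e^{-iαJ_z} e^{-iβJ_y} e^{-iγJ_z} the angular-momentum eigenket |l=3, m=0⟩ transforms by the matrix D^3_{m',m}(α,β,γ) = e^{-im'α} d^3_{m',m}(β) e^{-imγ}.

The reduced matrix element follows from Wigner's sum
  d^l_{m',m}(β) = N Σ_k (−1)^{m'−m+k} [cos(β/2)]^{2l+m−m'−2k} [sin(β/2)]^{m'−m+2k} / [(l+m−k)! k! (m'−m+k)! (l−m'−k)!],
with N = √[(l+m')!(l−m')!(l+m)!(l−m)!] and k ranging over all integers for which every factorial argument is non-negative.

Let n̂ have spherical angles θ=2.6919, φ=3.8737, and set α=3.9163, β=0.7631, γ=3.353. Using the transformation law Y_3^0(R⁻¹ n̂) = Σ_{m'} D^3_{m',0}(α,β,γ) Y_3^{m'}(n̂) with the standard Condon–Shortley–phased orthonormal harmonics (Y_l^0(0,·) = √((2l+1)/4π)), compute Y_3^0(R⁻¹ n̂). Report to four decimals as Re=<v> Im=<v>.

Re=0.3121 Im=0.0000

Need the full column D^3_{m',0} for m'=−3..3 at α=3.9163, β=0.7631, γ=3.353.
cos(β/2)=0.928089, sin(β/2)=0.372359
d^3_{-3,0}: single k=3 term ⇒ +0.184574;  D = +0.126261-0.134632i
d^3_{-2,0}: k∈[2..3] ⇒ +0.563434 -0.090696 = +0.472738;  D = +0.010107+0.472630i
d^3_{-1,0}: k∈[1..3] ⇒ +0.888178 -0.428911 +0.023014 = +0.482281;  D = -0.344651-0.337359i
d^3_{0,0}: k∈[0..3] ⇒ +0.639053 -0.925817 +0.149029 -0.002665 = -0.140401;  D = -0.140401+0.000000i
d^3_{1,0}: k∈[0..2] ⇒ -0.888178 +0.428911 -0.023014 = -0.482281;  D = +0.344651-0.337359i
d^3_{2,0}: k∈[0..1] ⇒ +0.563434 -0.090696 = +0.472738;  D = +0.010107-0.472630i
d^3_{3,0}: single k=0 term ⇒ -0.184574;  D = -0.126261-0.134632i
Y_3^{m'}(θ=2.6919,φ=3.8737) and Σ D·Y over m':
  (+0.1263-0.1346i)·(+0.0201+0.0278i)  (+0.0101+0.4726i)·(-0.0185+0.1729i)  (-0.3447-0.3374i)·(-0.3192+0.2869i)  (-0.1404+0.0000i)·(-0.3546+0.0000i)  (+0.3447-0.3374i)·(+0.3192+0.2869i)  (+0.0101-0.4726i)·(-0.0185-0.1729i)  (-0.1263-0.1346i)·(-0.0201+0.0278i)
Y_3^0(R⁻¹ n̂) = +0.312129-0.000000i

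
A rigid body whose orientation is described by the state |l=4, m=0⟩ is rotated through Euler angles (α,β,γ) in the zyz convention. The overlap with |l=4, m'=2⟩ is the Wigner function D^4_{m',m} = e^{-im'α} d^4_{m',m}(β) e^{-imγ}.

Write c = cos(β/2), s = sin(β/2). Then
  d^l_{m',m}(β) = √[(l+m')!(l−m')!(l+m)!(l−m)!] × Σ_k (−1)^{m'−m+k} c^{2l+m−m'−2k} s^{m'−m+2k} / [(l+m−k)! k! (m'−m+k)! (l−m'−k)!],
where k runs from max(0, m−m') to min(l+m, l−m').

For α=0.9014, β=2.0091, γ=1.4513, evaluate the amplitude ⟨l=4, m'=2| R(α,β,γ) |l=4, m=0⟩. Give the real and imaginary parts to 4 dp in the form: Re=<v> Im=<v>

D^4_{2,0}(0.9014,2.0091,1.4513) = e^{-i·2·0.9014}·d^4_{2,0}(2.0091)·e^{-i·0·1.4513}. Compute d first:
Half-angle: c=0.536468, s=0.843921. N=√(720·2·24·24)=910.735966
k∈{0,1,2} keeps every argument non-negative
  k=0: (−1)^2·910.7360/(96)·0.5365^6·0.8439^2 = +0.161060
  k=1: (−1)^3·910.7360/(36)·0.5365^4·0.8439^4 = -1.062850
  k=2: (−1)^4·910.7360/(96)·0.5365^2·0.8439^6 = +0.986322
d^4_{2,0}(2.0091) = +0.161060 -1.062850 +0.986322 = +0.084532
D = (-0.229928-0.973208i)·(+0.084532)·(+1.000000+0.000000i) = -0.019436-0.082267i

Re=-0.0194 Im=-0.0823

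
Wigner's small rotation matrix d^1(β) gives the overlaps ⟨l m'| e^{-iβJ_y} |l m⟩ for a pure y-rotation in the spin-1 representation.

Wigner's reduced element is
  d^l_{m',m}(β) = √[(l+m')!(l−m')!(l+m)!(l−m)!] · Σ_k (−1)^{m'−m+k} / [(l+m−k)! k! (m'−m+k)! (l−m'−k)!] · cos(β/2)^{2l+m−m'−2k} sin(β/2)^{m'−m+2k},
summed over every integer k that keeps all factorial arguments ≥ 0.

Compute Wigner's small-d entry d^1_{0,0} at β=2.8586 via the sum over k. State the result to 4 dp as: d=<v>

d^1_{0,0}(β=2.8586) via Wigner's sum:
c=cos(2.8586/2)=0.141025, s=sin(2.8586/2)=0.990006; N=√[1·1·1·1]=1.000000
The bounds max(0,m−m')=0 and min(l+m,l−m')=1 give 2 terms
  k=0: (−1)^0·1.0000/(1)·0.1410^2·0.9900^0 = +0.019888
  k=1: (−1)^1·1.0000/(1)·0.1410^0·0.9900^2 = -0.980112
d^1_{0,0}(2.8586) = +0.019888 -0.980112 = -0.960224

d=-0.9602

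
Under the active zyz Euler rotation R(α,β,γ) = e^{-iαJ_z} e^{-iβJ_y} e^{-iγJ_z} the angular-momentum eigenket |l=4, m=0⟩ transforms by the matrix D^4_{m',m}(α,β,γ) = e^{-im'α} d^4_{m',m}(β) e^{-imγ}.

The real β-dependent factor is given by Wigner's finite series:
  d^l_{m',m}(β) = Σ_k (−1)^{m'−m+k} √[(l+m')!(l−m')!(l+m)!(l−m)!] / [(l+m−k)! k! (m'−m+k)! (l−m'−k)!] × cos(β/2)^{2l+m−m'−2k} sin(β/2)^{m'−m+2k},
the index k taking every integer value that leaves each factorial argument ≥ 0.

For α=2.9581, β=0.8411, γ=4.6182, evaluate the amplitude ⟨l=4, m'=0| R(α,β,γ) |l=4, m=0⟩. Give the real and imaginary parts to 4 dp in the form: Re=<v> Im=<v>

Re=-0.4275 Im=0.0000

Split into d^4_{0,0}(β=0.8411) × two z-phases.
c=cos(0.8411/2)=0.912865, s=sin(0.8411/2)=0.408263; N=√[24·24·24·24]=576.000000
Admissible k: 0..4 (factorial args all ≥0)
  k=0: (−1)^0·576.0000/(576)·0.9129^8·0.4083^0 = +0.482226
  k=1: (−1)^1·576.0000/(36)·0.9129^6·0.4083^2 = -1.543253
  k=2: (−1)^2·576.0000/(16)·0.9129^4·0.4083^4 = +0.694522
  k=3: (−1)^3·576.0000/(36)·0.9129^2·0.4083^6 = -0.061741
  k=4: (−1)^4·576.0000/(576)·0.9129^0·0.4083^8 = +0.000772
d^4_{0,0}(0.8411) = +0.482226 -1.543253 +0.694522 -0.061741 +0.000772 = -0.427473
D = (+1.000000+0.000000i)·(-0.427473)·(+1.000000+0.000000i) = -0.427473+0.000000i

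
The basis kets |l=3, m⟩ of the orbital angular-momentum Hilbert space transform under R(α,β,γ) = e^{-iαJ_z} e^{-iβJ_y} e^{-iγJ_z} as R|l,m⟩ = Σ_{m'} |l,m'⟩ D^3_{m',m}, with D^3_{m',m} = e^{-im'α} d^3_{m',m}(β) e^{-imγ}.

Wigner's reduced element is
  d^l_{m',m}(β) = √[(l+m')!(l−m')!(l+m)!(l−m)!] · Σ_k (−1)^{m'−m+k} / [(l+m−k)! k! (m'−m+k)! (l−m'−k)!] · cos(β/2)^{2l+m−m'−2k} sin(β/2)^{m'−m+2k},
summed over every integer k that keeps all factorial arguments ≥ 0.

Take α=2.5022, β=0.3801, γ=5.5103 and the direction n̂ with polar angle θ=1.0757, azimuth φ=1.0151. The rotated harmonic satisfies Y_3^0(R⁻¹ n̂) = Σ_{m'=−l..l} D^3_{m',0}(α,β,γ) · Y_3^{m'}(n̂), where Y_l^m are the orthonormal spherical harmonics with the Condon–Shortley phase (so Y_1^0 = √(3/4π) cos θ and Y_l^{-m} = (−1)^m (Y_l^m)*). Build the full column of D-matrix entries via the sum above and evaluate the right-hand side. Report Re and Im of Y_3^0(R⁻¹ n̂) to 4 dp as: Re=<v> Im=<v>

Need the full column D^3_{m',0} for m'=−3..3 at α=2.5022, β=0.3801, γ=5.5103.
cos(β/2)=0.981995, sin(β/2)=0.188908
d^3_{-3,0}: single k=3 term ⇒ +0.028549;  D = +0.009719+0.026844i
d^3_{-2,0}: k∈[2..3] ⇒ +0.181760 -0.006726 = +0.175034;  D = +0.050388-0.167624i
d^3_{-1,0}: k∈[1..3] ⇒ +0.597567 -0.066342 +0.000818 = +0.532043;  D = -0.426943+0.317475i
d^3_{0,0}: k∈[0..3] ⇒ +0.896716 -0.298662 +0.011053 -0.000045 = +0.609062;  D = +0.609062+0.000000i
d^3_{1,0}: k∈[0..2] ⇒ -0.597567 +0.066342 -0.000818 = -0.532043;  D = +0.426943+0.317475i
d^3_{2,0}: k∈[0..1] ⇒ +0.181760 -0.006726 = +0.175034;  D = +0.050388+0.167624i
d^3_{3,0}: single k=0 term ⇒ -0.028549;  D = -0.009719+0.026844i
Y_3^{m'}(θ=1.0757,φ=1.0151) and Σ D·Y over m':
  (+0.0097+0.0268i)·(-0.2829-0.0273i)  (+0.0504-0.1676i)·(-0.1667-0.3370i)  (-0.4269+0.3175i)·(+0.0193-0.0311i)  (+0.6091+0.0000i)·(-0.3318+0.0000i)  (+0.4269+0.3175i)·(-0.0193-0.0311i)  (+0.0504+0.1676i)·(-0.1667+0.3370i)  (-0.0097+0.0268i)·(+0.2829-0.0273i)
Y_3^0(R⁻¹ n̂) = -0.332627+0.000000i

Re=-0.3326 Im=0.0000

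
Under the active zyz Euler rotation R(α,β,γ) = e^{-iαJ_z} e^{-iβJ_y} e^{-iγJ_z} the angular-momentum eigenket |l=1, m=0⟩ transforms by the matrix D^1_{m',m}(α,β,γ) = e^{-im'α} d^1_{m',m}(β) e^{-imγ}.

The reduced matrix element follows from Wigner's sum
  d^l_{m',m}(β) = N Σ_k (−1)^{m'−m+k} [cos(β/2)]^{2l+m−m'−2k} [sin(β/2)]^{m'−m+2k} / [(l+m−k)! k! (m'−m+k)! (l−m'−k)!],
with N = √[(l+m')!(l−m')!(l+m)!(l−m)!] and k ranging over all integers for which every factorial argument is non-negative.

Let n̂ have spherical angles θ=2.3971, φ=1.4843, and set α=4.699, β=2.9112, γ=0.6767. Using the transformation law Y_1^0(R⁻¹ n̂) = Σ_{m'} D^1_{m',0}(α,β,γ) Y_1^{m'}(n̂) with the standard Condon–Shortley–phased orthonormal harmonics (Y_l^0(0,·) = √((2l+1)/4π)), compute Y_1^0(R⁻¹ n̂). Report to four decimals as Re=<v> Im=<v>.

Need the full column D^1_{m',0} for m'=−1..1 at α=4.699, β=2.9112, γ=0.6767.
cos(β/2)=0.114942, sin(β/2)=0.993372
d^1_{-1,0}: single k=1 term ⇒ +0.161475;  D = -0.002162-0.161460i
d^1_{0,0}: k∈[0..1] ⇒ +0.013212 -0.986788 = -0.973577;  D = -0.973577+0.000000i
d^1_{1,0}: single k=0 term ⇒ -0.161475;  D = +0.002162-0.161460i
Y_1^{m'}(θ=2.3971,φ=1.4843) and Σ D·Y over m':
  (-0.0022-0.1615i)·(+0.0202-0.2332i)  (-0.9736+0.0000i)·(-0.3593+0.0000i)  (+0.0022-0.1615i)·(-0.0202-0.2332i)
Y_1^0(R⁻¹ n̂) = +0.274436+0.000000i

Re=0.2744 Im=0.0000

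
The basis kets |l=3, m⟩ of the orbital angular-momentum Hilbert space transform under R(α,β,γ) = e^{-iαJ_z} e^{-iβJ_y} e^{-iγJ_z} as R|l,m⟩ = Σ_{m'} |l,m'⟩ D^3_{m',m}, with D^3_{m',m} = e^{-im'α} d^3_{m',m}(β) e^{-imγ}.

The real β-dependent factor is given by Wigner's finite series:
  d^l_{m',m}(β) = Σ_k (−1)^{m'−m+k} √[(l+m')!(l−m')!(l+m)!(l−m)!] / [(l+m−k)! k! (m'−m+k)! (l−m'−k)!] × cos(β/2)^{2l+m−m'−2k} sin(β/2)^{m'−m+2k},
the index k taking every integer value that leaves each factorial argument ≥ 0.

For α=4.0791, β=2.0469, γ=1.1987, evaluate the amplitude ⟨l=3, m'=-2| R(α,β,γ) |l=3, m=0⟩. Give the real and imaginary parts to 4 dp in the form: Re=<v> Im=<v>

Re=0.1485 Im=-0.4730

First d^3_{-2,0}(β=2.0469), then the phase factors e^{-i(-2)α} and e^{-i(0)γ}:
Half-angle: c=0.520423, s=0.853909. N=√(1·120·6·6)=65.726707
k: max(0,(0)−(-2))=2 … min(3+(0),3−(-2))=3
  k=2: (−1)^0·65.7267/(12)·0.5204^4·0.8539^2 = +0.292961
  k=3: (−1)^1·65.7267/(12)·0.5204^2·0.8539^4 = -0.788713
d^3_{-2,0}(2.0469) = +0.292961 -0.788713 = -0.495753
D = (-0.299548+0.954081i)·(-0.495753)·(+1.000000+0.000000i) = +0.148501-0.472988i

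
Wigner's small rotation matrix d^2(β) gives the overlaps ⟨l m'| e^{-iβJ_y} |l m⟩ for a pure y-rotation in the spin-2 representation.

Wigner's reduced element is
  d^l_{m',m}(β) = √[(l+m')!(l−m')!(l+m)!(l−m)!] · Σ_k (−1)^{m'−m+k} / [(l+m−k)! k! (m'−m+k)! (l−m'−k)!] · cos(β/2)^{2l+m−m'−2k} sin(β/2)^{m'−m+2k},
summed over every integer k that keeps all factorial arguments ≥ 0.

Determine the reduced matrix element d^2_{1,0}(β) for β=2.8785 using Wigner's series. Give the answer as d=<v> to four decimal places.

d=0.3076

d^2_{1,0}(β=2.8785) via Wigner's sum:
c=cos(2.8785/2)=0.131167, s=sin(2.8785/2)=0.991360; N=√[6·1·2·2]=4.898979
k: max(0,(0)−(1))=0 … min(2+(0),2−(1))=1
  k=0: (−1)^1·4.8990/(2)·0.1312^3·0.9914^1 = -0.005480
  k=1: (−1)^2·4.8990/(2)·0.1312^1·0.9914^3 = +0.313037
d^2_{1,0}(2.8785) = -0.005480 +0.313037 = +0.307557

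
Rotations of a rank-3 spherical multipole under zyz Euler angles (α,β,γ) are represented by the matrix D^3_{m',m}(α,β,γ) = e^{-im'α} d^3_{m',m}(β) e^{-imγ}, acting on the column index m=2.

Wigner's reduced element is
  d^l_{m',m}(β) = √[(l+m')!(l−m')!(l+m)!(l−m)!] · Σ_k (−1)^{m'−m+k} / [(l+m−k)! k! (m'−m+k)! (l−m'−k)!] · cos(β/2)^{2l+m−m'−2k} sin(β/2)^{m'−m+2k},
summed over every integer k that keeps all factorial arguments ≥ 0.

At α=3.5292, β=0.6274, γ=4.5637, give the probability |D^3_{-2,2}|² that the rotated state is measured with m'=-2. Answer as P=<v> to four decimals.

First d^3_{-2,2}(β=0.6274), then the phase factors e^{-i(-2)α} and e^{-i(2)γ}:
c=cos(0.6274/2)=0.951198, s=sin(0.6274/2)=0.308580; N=√[1·120·120·1]=120.000000
k∈{4,5} keeps every argument non-negative
  k=4: (−1)^0·120.0000/(24)·0.9512^2·0.3086^4 = +0.041019
  k=5: (−1)^1·120.0000/(120)·0.9512^0·0.3086^6 = -0.000863
d^3_{-2,2}(0.6274) = +0.041019 -0.000863 = +0.040156
|D^3_{-2,2}|² = |d^3_{-2,2}(β)|² = (+0.040156)² = 0.001612 (the z-rotation phases have unit modulus)

P=0.0016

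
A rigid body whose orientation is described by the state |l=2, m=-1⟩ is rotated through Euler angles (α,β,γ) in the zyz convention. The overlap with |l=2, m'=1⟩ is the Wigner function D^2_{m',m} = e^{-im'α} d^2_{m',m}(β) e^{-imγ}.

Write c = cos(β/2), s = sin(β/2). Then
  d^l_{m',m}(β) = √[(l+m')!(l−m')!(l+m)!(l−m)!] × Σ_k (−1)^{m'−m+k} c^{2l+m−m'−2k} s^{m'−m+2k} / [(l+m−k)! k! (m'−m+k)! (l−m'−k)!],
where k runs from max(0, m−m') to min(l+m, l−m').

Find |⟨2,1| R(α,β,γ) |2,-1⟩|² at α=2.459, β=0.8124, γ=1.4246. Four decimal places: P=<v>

P=0.1375

First d^2_{1,-1}(β=0.8124), then the phase factors e^{-i(1)α} and e^{-i(-1)γ}:
With c≡cos(β/2)=0.918629 and s≡sin(β/2)=0.395121, N=[6·1·1·6]^{1/2}=6.000000
Admissible k: 0..1 (factorial args all ≥0)
  k=0: (−1)^2·6.0000/(2)·0.9186^2·0.3951^2 = +0.395242
  k=1: (−1)^3·6.0000/(6)·0.9186^0·0.3951^4 = -0.024374
d^2_{1,-1}(0.8124) = +0.395242 -0.024374 = +0.370868
|D^2_{1,-1}|² = |d^2_{1,-1}(β)|² = (+0.370868)² = 0.137543 (the z-rotation phases have unit modulus)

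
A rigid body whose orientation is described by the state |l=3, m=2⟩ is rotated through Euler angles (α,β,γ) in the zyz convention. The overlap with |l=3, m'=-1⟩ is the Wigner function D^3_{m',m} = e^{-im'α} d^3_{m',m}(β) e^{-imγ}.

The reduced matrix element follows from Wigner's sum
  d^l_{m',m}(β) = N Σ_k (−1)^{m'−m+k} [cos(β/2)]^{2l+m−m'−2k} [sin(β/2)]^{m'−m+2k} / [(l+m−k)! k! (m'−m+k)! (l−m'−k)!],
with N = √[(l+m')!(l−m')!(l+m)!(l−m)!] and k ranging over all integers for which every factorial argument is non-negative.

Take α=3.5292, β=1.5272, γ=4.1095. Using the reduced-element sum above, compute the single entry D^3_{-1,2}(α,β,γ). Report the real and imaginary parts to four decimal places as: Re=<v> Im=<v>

Split into d^3_{-1,2}(β=1.5272) × two z-phases.
Half-angle: c=0.722351, s=0.691526. N=√(2·24·120·1)=75.894664
k∈{3,4} keeps every argument non-negative
  k=3: (−1)^0·75.8947/(12)·0.7224^3·0.6915^3 = +0.788318
  k=4: (−1)^1·75.8947/(24)·0.7224^1·0.6915^5 = -0.361237
d^3_{-1,2}(1.5272) = +0.788318 -0.361237 = +0.427081
Attach z-rotation phases: D = e^{-i(-1)(3.5292)}·(+0.427081)·e^{-i(2)(4.1095)} = -0.009647+0.426972i

Re=-0.0096 Im=0.4270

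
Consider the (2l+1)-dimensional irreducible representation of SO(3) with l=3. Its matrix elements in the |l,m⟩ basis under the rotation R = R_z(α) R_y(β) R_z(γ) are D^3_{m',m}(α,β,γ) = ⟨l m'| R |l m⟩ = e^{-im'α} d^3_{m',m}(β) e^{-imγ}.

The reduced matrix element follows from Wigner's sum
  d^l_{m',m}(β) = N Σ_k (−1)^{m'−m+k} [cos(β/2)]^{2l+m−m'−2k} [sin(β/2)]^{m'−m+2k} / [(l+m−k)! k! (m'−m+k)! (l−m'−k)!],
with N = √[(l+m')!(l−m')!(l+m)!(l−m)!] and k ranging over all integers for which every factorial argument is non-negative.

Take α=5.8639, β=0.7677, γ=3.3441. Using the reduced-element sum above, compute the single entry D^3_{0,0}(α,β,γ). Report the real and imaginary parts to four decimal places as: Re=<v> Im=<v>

Re=-0.1480 Im=0.0000

First d^3_{0,0}(β=0.7677), then the phase factors e^{-i(0)α} and e^{-i(0)γ}:
Half-angle: c=0.927230, s=0.374493. N=√(6·6·6·6)=36.000000
The bounds max(0,m−m')=0 and min(l+m,l−m')=3 give 4 terms
  k=0: (−1)^0·36.0000/(36)·0.9272^6·0.3745^0 = +0.635512
  k=1: (−1)^1·36.0000/(4)·0.9272^4·0.3745^2 = -0.932995
  k=2: (−1)^2·36.0000/(4)·0.9272^2·0.3745^4 = +0.152192
  k=3: (−1)^3·36.0000/(36)·0.9272^0·0.3745^6 = -0.002758
d^3_{0,0}(0.7677) = +0.635512 -0.932995 +0.152192 -0.002758 = -0.148049
Phases: e^{-i·(0)·5.8639}=+1.000000+0.000000i, e^{-i·(0)·3.3441}=+1.000000+0.000000i ⇒ D=-0.148049+0.000000i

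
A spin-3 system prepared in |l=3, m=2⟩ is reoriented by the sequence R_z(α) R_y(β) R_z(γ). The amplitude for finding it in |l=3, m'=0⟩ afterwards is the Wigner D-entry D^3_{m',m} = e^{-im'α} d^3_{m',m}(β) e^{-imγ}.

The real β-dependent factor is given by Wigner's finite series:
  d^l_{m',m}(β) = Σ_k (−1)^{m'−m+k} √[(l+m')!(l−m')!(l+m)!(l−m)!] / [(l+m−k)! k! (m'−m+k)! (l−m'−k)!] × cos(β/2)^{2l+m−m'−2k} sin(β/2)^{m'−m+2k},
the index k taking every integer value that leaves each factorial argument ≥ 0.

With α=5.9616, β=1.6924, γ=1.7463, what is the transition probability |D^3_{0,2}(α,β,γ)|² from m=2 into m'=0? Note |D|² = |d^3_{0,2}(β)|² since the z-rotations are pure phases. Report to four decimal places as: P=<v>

P=0.0268

Split into d^3_{0,2}(β=1.6924) × two z-phases.
With c≡cos(β/2)=0.662833 and s≡sin(β/2)=0.748767, N=[6·6·120·1]^{1/2}=65.726707
The bounds max(0,m−m')=2 and min(l+m,l−m')=3 give 2 terms
  k=2: (−1)^0·65.7267/(12)·0.6628^4·0.7488^2 = +0.592749
  k=3: (−1)^1·65.7267/(12)·0.6628^2·0.7488^4 = -0.756408
d^3_{0,2}(1.6924) = +0.592749 -0.756408 = -0.163658
|D^3_{0,2}|² = |d^3_{0,2}(β)|² = (-0.163658)² = 0.026784 (the z-rotation phases have unit modulus)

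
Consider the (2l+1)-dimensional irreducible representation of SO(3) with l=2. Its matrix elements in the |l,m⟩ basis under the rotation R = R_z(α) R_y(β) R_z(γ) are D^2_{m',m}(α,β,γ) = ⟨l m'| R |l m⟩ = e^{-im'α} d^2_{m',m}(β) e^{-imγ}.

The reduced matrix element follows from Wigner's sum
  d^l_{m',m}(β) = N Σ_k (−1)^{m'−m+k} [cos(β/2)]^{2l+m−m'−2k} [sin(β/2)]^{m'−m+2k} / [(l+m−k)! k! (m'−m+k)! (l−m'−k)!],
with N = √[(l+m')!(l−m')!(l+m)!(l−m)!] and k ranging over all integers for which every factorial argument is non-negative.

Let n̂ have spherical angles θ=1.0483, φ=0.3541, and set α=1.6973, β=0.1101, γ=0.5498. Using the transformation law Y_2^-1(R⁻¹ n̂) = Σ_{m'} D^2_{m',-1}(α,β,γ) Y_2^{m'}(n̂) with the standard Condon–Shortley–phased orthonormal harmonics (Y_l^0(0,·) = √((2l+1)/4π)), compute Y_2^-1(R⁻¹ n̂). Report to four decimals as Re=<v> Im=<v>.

Re=-0.1288 Im=0.3169

Need the full column D^2_{m',-1} for m'=−2..2 at α=1.6973, β=0.1101, γ=0.5498.
cos(β/2)=0.998485, sin(β/2)=0.055022
d^2_{-2,-1}: single k=1 term ⇒ +0.109545;  D = -0.076100-0.078797i
d^2_{-1,-1}: k∈[0..1] ⇒ +0.993954 -0.009055 = +0.984899;  D = -0.616463+0.768115i
d^2_{0,-1}: k∈[0..1] ⇒ -0.134165 +0.000407 = -0.133757;  D = -0.114045-0.069890i
d^2_{1,-1}: k∈[0..1] ⇒ +0.009055 -0.000009 = +0.009046;  D = +0.003716-0.008247i
d^2_{2,-1}: single k=0 term ⇒ -0.000333;  D = +0.000318+0.000097i
Y_2^{m'}(θ=1.0483,φ=0.3541) and Σ D·Y over m':
  (-0.0761-0.0788i)·(+0.2203-0.1887i)  (-0.6165+0.7681i)·(+0.3134-0.1158i)  (-0.1140-0.0699i)·(-0.0798+0.0000i)  (+0.0037-0.0082i)·(-0.3134-0.1158i)  (+0.0003+0.0001i)·(+0.2203+0.1887i)
Y_2^-1(R⁻¹ n̂) = -0.128804+0.316926i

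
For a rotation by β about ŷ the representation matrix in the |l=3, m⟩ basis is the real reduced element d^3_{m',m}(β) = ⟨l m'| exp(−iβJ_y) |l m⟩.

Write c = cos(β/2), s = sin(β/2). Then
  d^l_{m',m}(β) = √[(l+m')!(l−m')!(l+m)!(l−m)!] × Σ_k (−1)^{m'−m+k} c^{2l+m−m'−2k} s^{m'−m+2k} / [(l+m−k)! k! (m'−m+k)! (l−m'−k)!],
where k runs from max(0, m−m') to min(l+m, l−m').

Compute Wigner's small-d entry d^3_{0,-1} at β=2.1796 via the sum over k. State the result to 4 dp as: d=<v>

d=-0.2257

d^3_{0,-1}(β=2.1796) via Wigner's sum:
With c≡cos(β/2)=0.462663 and s≡sin(β/2)=0.886534, N=[6·6·2·24]^{1/2}=41.569219
Admissible k: 0..2 (factorial args all ≥0)
  k=0: (−1)^1·41.5692/(12)·0.4627^5·0.8865^1 = -0.065104
  k=1: (−1)^2·41.5692/(4)·0.4627^3·0.8865^3 = +0.717120
  k=2: (−1)^3·41.5692/(12)·0.4627^1·0.8865^5 = -0.877674
d^3_{0,-1}(2.1796) = -0.065104 +0.717120 -0.877674 = -0.225657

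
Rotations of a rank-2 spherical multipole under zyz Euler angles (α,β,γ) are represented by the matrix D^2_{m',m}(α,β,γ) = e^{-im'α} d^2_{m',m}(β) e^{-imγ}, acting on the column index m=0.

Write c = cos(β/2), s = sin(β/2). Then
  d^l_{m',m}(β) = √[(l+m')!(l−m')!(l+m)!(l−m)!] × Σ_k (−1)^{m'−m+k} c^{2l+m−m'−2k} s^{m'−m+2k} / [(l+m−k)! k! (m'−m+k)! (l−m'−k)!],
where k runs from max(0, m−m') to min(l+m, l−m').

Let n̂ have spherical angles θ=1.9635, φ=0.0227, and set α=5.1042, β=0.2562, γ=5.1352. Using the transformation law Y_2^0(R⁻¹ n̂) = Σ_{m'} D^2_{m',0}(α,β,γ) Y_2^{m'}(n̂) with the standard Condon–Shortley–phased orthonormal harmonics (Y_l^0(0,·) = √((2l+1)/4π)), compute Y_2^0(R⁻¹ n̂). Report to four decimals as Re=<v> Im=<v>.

Re=-0.2381 Im=0.0000

Need the full column D^2_{m',0} for m'=−2..2 at α=5.1042, β=0.2562, γ=5.1352.
cos(β/2)=0.991806, sin(β/2)=0.127750
d^2_{-2,0}: single k=2 term ⇒ +0.039323;  D = -0.027855-0.027756i
d^2_{-1,0}: k∈[1..2] ⇒ +0.305293 -0.005065 = +0.300228;  D = +0.114646-0.277477i
d^2_{0,0}: k∈[0..2] ⇒ +0.967626 -0.064215 +0.000266 = +0.903678;  D = +0.903678+0.000000i
d^2_{1,0}: k∈[0..1] ⇒ -0.305293 +0.005065 = -0.300228;  D = -0.114646-0.277477i
d^2_{2,0}: single k=0 term ⇒ +0.039323;  D = -0.027855+0.027756i
Y_2^{m'}(θ=1.9635,φ=0.0227) and Σ D·Y over m':
  (-0.0279-0.0278i)·(+0.3294-0.0150i)  (+0.1146-0.2775i)·(-0.2731+0.0062i)  (+0.9037+0.0000i)·(-0.1768+0.0000i)  (-0.1146-0.2775i)·(+0.2731+0.0062i)  (-0.0279+0.0278i)·(+0.3294+0.0150i)
Y_2^0(R⁻¹ n̂) = -0.238144-0.000000i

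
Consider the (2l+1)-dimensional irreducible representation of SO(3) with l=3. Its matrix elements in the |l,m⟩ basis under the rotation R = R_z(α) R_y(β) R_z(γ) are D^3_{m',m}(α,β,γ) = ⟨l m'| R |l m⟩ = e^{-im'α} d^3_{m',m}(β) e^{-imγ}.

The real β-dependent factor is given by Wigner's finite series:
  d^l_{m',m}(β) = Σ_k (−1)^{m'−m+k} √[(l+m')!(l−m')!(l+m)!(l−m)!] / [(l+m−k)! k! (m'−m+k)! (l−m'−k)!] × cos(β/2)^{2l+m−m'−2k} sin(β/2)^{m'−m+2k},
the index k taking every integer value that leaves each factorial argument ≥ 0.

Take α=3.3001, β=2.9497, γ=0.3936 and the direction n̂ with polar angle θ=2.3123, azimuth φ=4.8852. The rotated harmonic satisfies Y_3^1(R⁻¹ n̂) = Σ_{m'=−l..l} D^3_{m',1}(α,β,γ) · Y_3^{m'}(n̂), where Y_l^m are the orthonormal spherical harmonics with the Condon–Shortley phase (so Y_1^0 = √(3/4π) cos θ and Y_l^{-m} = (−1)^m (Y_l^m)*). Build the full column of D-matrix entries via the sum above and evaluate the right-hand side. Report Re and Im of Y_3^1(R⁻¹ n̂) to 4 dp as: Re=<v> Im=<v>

Re=-0.1575 Im=-0.2403

Need the full column D^3_{m',1} for m'=−3..3 at α=3.3001, β=2.9497, γ=0.3936.
cos(β/2)=0.095799, sin(β/2)=0.995401
d^3_{-3,1}: single k=4 term ⇒ +0.034895;  D = -0.034778-0.002855i
d^3_{-2,1}: k∈[3..4] ⇒ +0.005484 -0.296041 = -0.290557;  D = -0.289705+0.022231i
d^3_{-1,1}: k∈[2..4] ⇒ +0.000501 -0.072078 +0.972719 = +0.901142;  D = -0.876354+0.209906i
d^3_{0,1}: k∈[1..3] ⇒ +0.000028 -0.009011 +0.324296 = +0.315313;  D = +0.291202-0.120927i
d^3_{1,1}: k∈[0..2] ⇒ +0.000001 -0.000668 +0.054059 = +0.053392;  D = -0.045459+0.028003i
d^3_{2,1}: k∈[0..1] ⇒ -0.000025 +0.005484 = +0.005459;  D = +0.004138-0.003561i
d^3_{3,1}: single k=0 term ⇒ +0.000323;  D = -0.000209+0.000247i
Y_3^{m'}(θ=2.3123,φ=4.8852) and Σ D·Y over m':
  (-0.0348-0.0029i)·(-0.0829-0.1453i)  (-0.2897+0.0222i)·(+0.3532-0.1272i)  (-0.8764+0.2099i)·(+0.0525+0.3007i)  (+0.2912-0.1209i)·(+0.1813+0.0000i)  (-0.0455+0.0280i)·(-0.0525+0.3007i)  (+0.0041-0.0036i)·(+0.3532+0.1272i)  (-0.0002+0.0002i)·(+0.0829-0.1453i)
Y_3^1(R⁻¹ n̂) = -0.157460-0.240265i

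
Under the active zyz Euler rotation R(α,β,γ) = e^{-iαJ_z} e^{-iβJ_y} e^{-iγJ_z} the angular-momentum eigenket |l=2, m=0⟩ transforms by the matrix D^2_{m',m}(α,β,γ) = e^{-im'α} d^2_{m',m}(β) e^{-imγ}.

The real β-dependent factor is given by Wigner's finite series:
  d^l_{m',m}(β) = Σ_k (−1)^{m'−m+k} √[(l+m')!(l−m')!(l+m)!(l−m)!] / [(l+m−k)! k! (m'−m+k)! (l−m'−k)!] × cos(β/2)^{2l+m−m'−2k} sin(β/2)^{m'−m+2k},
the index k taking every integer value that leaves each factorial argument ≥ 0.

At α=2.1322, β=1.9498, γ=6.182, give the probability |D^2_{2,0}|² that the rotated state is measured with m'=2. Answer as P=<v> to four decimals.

P=0.2794

D^2_{2,0}(2.1322,1.9498,6.182) = e^{-i·2·2.1322}·d^2_{2,0}(1.9498)·e^{-i·0·6.182}. Compute d first:
With c≡cos(β/2)=0.561251 and s≡sin(β/2)=0.827646, N=[24·1·2·2]^{1/2}=9.797959
The bounds max(0,m−m')=0 and min(l+m,l−m')=0 give 1 term
  k=0: (−1)^2·9.7980/(4)·0.5613^2·0.8276^2 = +0.528541
d^2_{2,0}(1.9498) = +0.528541
|D^2_{2,0}|² = |d^2_{2,0}(β)|² = (+0.528541)² = 0.279355 (the z-rotation phases have unit modulus)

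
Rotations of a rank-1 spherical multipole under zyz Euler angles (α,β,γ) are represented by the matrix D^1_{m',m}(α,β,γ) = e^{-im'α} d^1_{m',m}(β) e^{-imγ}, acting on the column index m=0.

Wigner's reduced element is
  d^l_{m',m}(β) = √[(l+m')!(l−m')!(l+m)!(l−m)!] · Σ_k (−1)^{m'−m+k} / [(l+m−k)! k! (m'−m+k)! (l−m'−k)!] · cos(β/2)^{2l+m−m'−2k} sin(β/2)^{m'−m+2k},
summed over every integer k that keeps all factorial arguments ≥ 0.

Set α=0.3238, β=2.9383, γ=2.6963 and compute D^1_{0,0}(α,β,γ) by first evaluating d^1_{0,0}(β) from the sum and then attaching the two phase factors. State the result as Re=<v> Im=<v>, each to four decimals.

Split into d^1_{0,0}(β=2.9383) × two z-phases.
c=cos(2.9383/2)=0.101471, s=sin(2.9383/2)=0.994838; N=√[1·1·1·1]=1.000000
The bounds max(0,m−m')=0 and min(l+m,l−m')=1 give 2 terms
  k=0: (−1)^0·1.0000/(1)·0.1015^2·0.9948^0 = +0.010296
  k=1: (−1)^1·1.0000/(1)·0.1015^0·0.9948^2 = -0.989704
d^1_{0,0}(2.9383) = +0.010296 -0.989704 = -0.979407
Phases: e^{-i·(0)·0.3238}=+1.000000+0.000000i, e^{-i·(0)·2.6963}=+1.000000+0.000000i ⇒ D=-0.979407+0.000000i

Re=-0.9794 Im=0.0000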